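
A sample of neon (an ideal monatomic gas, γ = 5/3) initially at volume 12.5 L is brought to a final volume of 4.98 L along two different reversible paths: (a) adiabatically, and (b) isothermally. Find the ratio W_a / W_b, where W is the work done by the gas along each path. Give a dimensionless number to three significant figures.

Path (a) adiabatic: W = P₁V₁(1 − (V₁/V₂)^(γ−1))/(γ−1) → W_a/(P₁V₁) = -1.27.
Path (b) isothermal: W = P₁V₁ ln(V₂/V₁) → W_b/(P₁V₁) = -0.9203.
W_a / W_b = -1.27 / -0.9203 = 1.38.

W_a / W_b ≈ 1.38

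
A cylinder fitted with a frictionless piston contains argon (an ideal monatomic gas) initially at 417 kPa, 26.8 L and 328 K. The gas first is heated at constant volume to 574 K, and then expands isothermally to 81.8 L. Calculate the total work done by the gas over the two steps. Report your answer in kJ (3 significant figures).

Step 1 (isochoric): W = 0 (constant volume).
After step 1: P = 729.8 kPa (V unchanged).
Step 2 (isothermal): W = P₁V₁ ln(V₂/V₁) = (19557) ln(81.8/26.8) = 21824 J.
W_total = 0 + 21824 = 21824 J.

W_total ≈ 21.8 kJ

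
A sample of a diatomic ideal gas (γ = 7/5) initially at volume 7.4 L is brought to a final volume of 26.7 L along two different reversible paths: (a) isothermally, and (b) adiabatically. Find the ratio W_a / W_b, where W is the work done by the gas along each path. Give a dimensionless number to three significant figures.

W_a / W_b ≈ 1.28

Path (a) isothermal: W = P₁V₁ ln(V₂/V₁) → W_a/(P₁V₁) = 1.283.
Path (b) adiabatic: W = P₁V₁(1 − (V₁/V₂)^(γ−1))/(γ−1) → W_b/(P₁V₁) = 1.004.
W_a / W_b = 1.283 / 1.004 = 1.278.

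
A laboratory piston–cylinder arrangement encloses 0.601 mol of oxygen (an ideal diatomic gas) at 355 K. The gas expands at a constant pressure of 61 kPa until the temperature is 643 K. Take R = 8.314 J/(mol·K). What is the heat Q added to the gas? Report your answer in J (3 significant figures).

Isobaric: W = nRΔT = (0.601)(8.314)(288) = 1439 J.
ΔU = nCᵥΔT with Cᵥ = 5R/2: ΔU = (0.601)(20.79)(288) = 3598 J.
Q = ΔU + W = 3598 + 1439 = 5037 J.

Q ≈ 5040 J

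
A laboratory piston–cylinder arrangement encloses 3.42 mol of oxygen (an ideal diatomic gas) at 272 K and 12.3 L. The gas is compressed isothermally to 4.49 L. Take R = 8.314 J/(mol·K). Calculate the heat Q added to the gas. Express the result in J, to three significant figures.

Q ≈ -7790 J

Isothermal ⇒ ΔU = 0, so Q = W = nRT ln(V₂/V₁).
Q = (3.42)(8.314)(272) ln(4.49/12.3) = 7734 × -1.008 = -7794 J.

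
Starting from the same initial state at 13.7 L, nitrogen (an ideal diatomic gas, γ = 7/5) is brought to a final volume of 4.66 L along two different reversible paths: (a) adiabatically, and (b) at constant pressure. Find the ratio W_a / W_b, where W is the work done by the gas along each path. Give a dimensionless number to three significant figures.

W_a / W_b ≈ 2.04

Path (a) adiabatic: W = P₁V₁(1 − (V₁/V₂)^(γ−1))/(γ−1) → W_a/(P₁V₁) = -1.348.
Path (b) isobaric: W = P₁(V₂ − V₁) → W_b/(P₁V₁) = -0.6599.
W_a / W_b = -1.348 / -0.6599 = 2.043.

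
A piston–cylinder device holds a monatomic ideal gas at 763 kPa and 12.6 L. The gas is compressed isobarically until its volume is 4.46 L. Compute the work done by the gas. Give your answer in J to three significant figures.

Isobaric: W = P ΔV.
W = (763 kPa)(4.46 − 12.6 L) = (763)(-8.14) = -6211 J.

W ≈ -6210 J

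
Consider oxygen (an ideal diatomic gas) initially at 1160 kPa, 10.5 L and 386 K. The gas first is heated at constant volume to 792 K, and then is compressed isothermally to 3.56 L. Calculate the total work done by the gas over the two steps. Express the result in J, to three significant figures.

Step 1 (isochoric): W = 0 (constant volume).
After step 1: P = 2380 kPa (V unchanged).
Step 2 (isothermal): W = P₁V₁ ln(V₂/V₁) = (24991) ln(3.56/10.5) = -27031 J.
W_total = 0 − 27031 = -27031 J.

W_total ≈ -27000 J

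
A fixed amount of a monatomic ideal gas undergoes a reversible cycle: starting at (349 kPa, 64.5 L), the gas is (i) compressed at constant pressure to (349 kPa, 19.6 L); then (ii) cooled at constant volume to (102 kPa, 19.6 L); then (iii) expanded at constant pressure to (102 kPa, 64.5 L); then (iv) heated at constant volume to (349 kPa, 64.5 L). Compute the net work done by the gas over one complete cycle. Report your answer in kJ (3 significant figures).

Constant-volume legs do no work.
W(i) = (349)(19.6 − 64.5) = -15670 J; W(iii) = (102)(64.5 − 19.6) = 4580 J.
W_net = -15670 + 4580 = -11090 J (the counter-clockwise enclosed area).

W_net ≈ -11.1 kJ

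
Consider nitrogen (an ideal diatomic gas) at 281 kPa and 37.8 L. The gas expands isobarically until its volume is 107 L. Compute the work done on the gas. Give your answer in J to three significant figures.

W ≈ -19400 J

Isobaric: W = P ΔV.
W = (281 kPa)(107 − 37.8 L) = (281)(69.2) = 19445 J.
Work on gas = −W_by = -19445 J.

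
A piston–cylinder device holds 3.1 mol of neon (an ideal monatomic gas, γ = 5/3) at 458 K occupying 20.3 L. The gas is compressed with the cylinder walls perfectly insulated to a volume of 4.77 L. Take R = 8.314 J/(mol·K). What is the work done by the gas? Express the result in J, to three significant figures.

Adiabatic: TV^(γ−1) = const with γ = 5/3.
T₂ = T₁ (V₁/V₂)^(γ−1) = 458 × (20.3/4.77)^0.667 = 458 × 2.626 = 1203 K.
W_by = nCᵥ(T₁ − T₂) = (3.1)(12.47)(458 − 1203) = -28793 J.

W ≈ -28800 J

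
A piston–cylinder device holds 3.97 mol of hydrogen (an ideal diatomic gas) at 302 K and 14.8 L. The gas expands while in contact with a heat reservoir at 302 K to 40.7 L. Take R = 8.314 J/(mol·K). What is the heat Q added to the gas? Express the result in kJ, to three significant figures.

Isothermal ⇒ ΔU = 0, so Q = W = nRT ln(V₂/V₁).
Q = (3.97)(8.314)(302) ln(40.7/14.8) = 9968 × 1.012 = 10084 J.

Q ≈ 10.1 kJ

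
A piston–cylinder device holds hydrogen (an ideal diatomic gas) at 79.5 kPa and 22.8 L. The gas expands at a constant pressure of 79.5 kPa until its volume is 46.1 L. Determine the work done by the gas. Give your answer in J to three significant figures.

W ≈ 1850 J

Isobaric: W = P ΔV.
W = (79.5 kPa)(46.1 − 22.8 L) = (79.5)(23.3) = 1852 J.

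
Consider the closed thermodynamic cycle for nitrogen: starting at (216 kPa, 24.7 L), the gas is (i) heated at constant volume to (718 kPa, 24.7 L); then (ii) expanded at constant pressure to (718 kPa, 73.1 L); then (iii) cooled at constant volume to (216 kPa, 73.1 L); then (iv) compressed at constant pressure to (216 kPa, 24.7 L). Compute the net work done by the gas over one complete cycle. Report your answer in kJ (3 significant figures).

W_net ≈ 24.3 kJ

Constant-volume legs do no work.
W(ii) = (718)(73.1 − 24.7) = 34751 J; W(iv) = (216)(24.7 − 73.1) = -10454 J.
W_net = 34751 − 10454 = 24297 J (the clockwise enclosed area).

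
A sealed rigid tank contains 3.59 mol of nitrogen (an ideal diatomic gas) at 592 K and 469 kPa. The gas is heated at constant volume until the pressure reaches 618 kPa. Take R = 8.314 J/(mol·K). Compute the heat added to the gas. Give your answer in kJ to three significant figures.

Q ≈ 14.0 kJ

Constant volume ⇒ W = 0, so Q = ΔU = nCᵥΔT with Cᵥ = 5R/2 = 20.79 J/(mol·K).
At constant V, T₂/T₁ = P₂/P₁ ⇒ ΔT = T₁(P₂/P₁ − 1) = 592·(618/469 − 1) = 188.1 K.
ΔU = (3.59)(20.79)(188.1) = 14034 J.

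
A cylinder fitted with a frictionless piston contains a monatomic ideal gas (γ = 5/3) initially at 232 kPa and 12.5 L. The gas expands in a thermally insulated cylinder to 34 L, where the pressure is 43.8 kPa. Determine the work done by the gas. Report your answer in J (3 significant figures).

W ≈ 2120 J

Adiabatic: W = (P₁V₁ − P₂V₂)/(γ − 1) with γ = 5/3.
P₁V₁ = 2900 J, P₂V₂ = 1489 J.
W = (2900 − 1489) / 0.6667 = 2116 J.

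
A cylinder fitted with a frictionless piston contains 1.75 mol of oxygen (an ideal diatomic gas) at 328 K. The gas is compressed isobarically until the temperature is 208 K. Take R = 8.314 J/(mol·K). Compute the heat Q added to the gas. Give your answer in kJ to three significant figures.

Q ≈ -6.11 kJ

Isobaric: W = nRΔT = (1.75)(8.314)(-120) = -1746 J.
ΔU = nCᵥΔT with Cᵥ = 5R/2: ΔU = (1.75)(20.79)(-120) = -4365 J.
Q = ΔU + W = -4365 − 1746 = -6111 J.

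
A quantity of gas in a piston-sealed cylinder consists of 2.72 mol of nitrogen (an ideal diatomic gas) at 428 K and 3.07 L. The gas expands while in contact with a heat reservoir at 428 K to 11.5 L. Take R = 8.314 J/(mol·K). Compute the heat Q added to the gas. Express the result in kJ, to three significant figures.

Isothermal ⇒ ΔU = 0, so Q = W = nRT ln(V₂/V₁).
Q = (2.72)(8.314)(428) ln(11.5/3.07) = 9679 × 1.321 = 12783 J.

Q ≈ 12.8 kJ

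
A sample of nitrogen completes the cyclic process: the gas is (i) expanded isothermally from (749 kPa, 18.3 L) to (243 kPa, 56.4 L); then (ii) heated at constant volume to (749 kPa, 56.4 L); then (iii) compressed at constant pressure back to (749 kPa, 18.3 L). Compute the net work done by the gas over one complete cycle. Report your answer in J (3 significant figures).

Leg (i): W = PᵢVᵢ ln(V_f/Vᵢ) = (13707) ln(56.4/18.3) = 15428 J.
Leg (ii): W = 0.
Leg (iii): W = PΔV = (749)(18.3 − 56.4) = -28537 J.
W_net = 15428 − 28537 = -13109 J.

W_net ≈ -13100 J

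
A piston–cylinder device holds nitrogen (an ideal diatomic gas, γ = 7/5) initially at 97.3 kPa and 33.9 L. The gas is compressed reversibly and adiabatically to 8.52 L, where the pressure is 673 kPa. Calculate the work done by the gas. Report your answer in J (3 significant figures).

W ≈ -6090 J

Adiabatic: W = (P₁V₁ − P₂V₂)/(γ − 1) with γ = 7/5.
P₁V₁ = 3298 J, P₂V₂ = 5734 J.
W = (3298 − 5734) / 0.4 = -6089 J.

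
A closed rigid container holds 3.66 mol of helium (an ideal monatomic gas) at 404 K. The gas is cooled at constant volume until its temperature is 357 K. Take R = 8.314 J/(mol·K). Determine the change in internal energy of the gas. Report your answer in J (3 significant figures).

Constant volume ⇒ W = 0, so Q = ΔU = nCᵥΔT with Cᵥ = 3R/2 = 12.47 J/(mol·K).
ΔU = (3.66)(12.47)(357 − 404) = -2145 J.

ΔU ≈ -2150 J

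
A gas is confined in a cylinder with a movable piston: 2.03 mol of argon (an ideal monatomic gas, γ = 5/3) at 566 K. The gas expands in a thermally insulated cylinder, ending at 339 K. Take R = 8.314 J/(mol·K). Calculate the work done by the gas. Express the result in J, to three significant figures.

Adiabatic ⇒ Q = 0, so W_by = −ΔU = nCᵥ(T₁ − T₂).
Cᵥ = 3R/2 = 12.47 J/(mol·K).
W = (2.03)(12.47)(566 − 339) = 5747 J.

W ≈ 5750 J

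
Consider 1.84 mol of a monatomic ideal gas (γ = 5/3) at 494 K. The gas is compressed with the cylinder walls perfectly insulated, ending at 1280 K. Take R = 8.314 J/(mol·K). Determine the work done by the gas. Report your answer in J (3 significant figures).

W ≈ -18000 J

Adiabatic ⇒ Q = 0, so W_by = −ΔU = nCᵥ(T₁ − T₂).
Cᵥ = 3R/2 = 12.47 J/(mol·K).
W = (1.84)(12.47)(494 − 1280) = -18036 J.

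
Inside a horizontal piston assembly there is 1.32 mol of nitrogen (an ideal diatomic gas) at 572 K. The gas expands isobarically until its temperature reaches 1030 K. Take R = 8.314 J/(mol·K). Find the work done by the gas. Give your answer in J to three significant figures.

W ≈ 5030 J

Isobaric: W = P ΔV = nR ΔT.
W = (1.32)(8.314)(1030 − 572) = 5026 J.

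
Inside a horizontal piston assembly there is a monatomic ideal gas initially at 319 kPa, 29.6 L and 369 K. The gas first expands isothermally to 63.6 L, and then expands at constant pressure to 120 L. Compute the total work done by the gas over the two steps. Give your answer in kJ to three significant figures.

Step 1 (isothermal): W = P₁V₁ ln(V₂/V₁) = (9442) ln(63.6/29.6) = 7222 J.
After step 1: P = 148.5 kPa, V = 63.6 L, T = 369 K.
Step 2 (isobaric): W = PΔV = (148.5 kPa)(120 − 63.6 L) = 8373 J.
W_total = 7222 + 8373 = 15595 J.

W_total ≈ 15.6 kJ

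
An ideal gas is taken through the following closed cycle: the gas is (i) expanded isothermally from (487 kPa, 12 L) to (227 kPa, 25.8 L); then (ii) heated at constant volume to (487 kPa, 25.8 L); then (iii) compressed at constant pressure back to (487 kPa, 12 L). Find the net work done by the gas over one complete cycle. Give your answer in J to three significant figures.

Leg (i): W = PᵢVᵢ ln(V_f/Vᵢ) = (5844) ln(25.8/12) = 4473 J.
Leg (ii): W = 0.
Leg (iii): W = PΔV = (487)(12 − 25.8) = -6721 J.
W_net = 4473 − 6721 = -2247 J.

W_net ≈ -2250 J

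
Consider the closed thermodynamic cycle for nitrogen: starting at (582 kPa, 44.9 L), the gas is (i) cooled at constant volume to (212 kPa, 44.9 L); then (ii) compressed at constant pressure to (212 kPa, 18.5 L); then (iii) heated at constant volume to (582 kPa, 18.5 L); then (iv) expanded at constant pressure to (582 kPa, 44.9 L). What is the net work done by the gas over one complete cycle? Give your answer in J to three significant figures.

Constant-volume legs do no work.
W(ii) = (212)(18.5 − 44.9) = -5597 J; W(iv) = (582)(44.9 − 18.5) = 15365 J.
W_net = -5597 + 15365 = 9768 J (the clockwise enclosed area).

W_net ≈ 9770 J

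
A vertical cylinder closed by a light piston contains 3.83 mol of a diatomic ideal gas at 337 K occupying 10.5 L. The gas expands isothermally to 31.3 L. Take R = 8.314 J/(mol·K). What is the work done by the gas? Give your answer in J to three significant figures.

Isothermal: W = nRT ln(V₂/V₁).
W = (3.83)(8.314)(337) × ln(31.3/10.5)
  = 10731 × 1.092
W_by_gas = 11721 J.

W ≈ 11700 J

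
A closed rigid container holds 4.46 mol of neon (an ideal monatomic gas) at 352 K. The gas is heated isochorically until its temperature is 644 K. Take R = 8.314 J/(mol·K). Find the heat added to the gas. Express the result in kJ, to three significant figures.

Constant volume ⇒ W = 0, so Q = ΔU = nCᵥΔT with Cᵥ = 3R/2 = 12.47 J/(mol·K).
ΔU = (4.46)(12.47)(644 − 352) = 16241 J.

Q ≈ 16.2 kJ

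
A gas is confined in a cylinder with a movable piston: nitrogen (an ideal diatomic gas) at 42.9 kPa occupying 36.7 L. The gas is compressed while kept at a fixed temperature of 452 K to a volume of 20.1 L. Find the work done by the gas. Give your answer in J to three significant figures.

Isothermal: W = nRT ln(V₂/V₁) = P₁V₁ ln(V₂/V₁).
P₁V₁ = (42.9 kPa)(36.7 L) = 1574 J.
W = 1574 × ln(20.1/36.7) = 1574 × -0.6021
W_by_gas = -947.9 J.

W ≈ -948 J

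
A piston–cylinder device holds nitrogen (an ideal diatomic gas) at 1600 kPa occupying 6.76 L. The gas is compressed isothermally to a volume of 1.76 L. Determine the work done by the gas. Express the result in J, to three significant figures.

W ≈ -14600 J

Isothermal: W = nRT ln(V₂/V₁) = P₁V₁ ln(V₂/V₁).
P₁V₁ = (1600 kPa)(6.76 L) = 10816 J.
W = 10816 × ln(1.76/6.76) = 10816 × -1.346
W_by_gas = -14555 J.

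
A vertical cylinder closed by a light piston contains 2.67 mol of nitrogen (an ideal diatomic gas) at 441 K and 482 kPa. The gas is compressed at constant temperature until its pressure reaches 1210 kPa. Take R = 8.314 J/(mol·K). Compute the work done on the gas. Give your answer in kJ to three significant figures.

Isothermal process: W = nRT ln(V₂/V₁) = nRT ln(P₁/P₂).
W = (2.67)(8.314)(441) × ln(482/1210)
  = 9789 × ln(0.3983) = 9789 × -0.9204
W_by_gas = -9011 J; work on gas = −W_by = 9011 J.

W ≈ 9.01 kJ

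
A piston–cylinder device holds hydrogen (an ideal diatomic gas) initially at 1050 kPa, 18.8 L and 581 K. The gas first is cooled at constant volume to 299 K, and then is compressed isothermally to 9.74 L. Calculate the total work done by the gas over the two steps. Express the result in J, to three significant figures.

Step 1 (isochoric): W = 0 (constant volume).
After step 1: P = 540.4 kPa (V unchanged).
Step 2 (isothermal): W = P₁V₁ ln(V₂/V₁) = (10159) ln(9.74/18.8) = -6681 J.
W_total = 0 − 6681 = -6681 J.

W_total ≈ -6680 J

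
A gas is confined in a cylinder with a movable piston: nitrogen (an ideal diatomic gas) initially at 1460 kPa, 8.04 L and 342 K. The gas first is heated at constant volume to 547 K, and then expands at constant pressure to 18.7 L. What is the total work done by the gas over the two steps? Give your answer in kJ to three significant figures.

Step 1 (isochoric): W = 0 (constant volume).
After step 1: P = 2335 kPa (V unchanged).
Step 2 (isobaric): W = PΔV = (2335 kPa)(18.7 − 8.04 L) = 24893 J.
W_total = 0 + 24893 = 24893 J.

W_total ≈ 24.9 kJ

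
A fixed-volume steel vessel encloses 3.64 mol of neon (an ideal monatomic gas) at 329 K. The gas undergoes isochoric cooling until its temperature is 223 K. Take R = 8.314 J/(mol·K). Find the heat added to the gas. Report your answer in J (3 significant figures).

Q ≈ -4810 J

Constant volume ⇒ W = 0, so Q = ΔU = nCᵥΔT with Cᵥ = 3R/2 = 12.47 J/(mol·K).
ΔU = (3.64)(12.47)(223 − 329) = -4812 J.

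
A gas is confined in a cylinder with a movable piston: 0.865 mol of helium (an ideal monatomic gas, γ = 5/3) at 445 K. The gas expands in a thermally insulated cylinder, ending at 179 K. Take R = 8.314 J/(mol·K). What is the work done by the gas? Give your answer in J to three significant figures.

Adiabatic ⇒ Q = 0, so W_by = −ΔU = nCᵥ(T₁ − T₂).
Cᵥ = 3R/2 = 12.47 J/(mol·K).
W = (0.865)(12.47)(445 − 179) = 2869 J.

W ≈ 2870 J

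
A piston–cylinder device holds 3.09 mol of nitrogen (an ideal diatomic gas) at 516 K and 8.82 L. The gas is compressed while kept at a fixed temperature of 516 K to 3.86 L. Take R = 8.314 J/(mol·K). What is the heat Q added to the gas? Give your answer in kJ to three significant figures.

Isothermal ⇒ ΔU = 0, so Q = W = nRT ln(V₂/V₁).
Q = (3.09)(8.314)(516) ln(3.86/8.82) = 13256 × -0.8264 = -10954 J.

Q ≈ -11.0 kJ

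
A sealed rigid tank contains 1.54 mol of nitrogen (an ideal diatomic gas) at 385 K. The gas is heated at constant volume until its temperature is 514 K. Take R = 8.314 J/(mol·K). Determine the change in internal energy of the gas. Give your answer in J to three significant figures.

ΔU ≈ 4130 J

Constant volume ⇒ W = 0, so Q = ΔU = nCᵥΔT with Cᵥ = 5R/2 = 20.79 J/(mol·K).
ΔU = (1.54)(20.79)(514 − 385) = 4129 J.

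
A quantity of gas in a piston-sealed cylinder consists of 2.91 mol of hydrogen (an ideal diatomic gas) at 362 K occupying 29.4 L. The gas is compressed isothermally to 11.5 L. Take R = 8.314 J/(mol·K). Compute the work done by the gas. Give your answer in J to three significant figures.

Isothermal: W = nRT ln(V₂/V₁).
W = (2.91)(8.314)(362) × ln(11.5/29.4)
  = 8758 × -0.9386
W_by_gas = -8221 J.

W ≈ -8220 J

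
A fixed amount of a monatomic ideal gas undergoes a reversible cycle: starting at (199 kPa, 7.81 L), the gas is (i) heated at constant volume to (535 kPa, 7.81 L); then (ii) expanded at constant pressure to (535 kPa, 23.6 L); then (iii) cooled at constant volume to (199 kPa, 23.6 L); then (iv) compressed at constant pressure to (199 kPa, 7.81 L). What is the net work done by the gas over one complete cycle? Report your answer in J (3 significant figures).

Constant-volume legs do no work.
W(ii) = (535)(23.6 − 7.81) = 8448 J; W(iv) = (199)(7.81 − 23.6) = -3142 J.
W_net = 8448 − 3142 = 5305 J (the clockwise enclosed area).

W_net ≈ 5310 J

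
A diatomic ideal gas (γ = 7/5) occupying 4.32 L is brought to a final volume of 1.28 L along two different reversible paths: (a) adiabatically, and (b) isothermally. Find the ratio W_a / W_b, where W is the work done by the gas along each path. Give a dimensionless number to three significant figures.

Path (a) adiabatic: W = P₁V₁(1 − (V₁/V₂)^(γ−1))/(γ−1) → W_a/(P₁V₁) = -1.567.
Path (b) isothermal: W = P₁V₁ ln(V₂/V₁) → W_b/(P₁V₁) = -1.216.
W_a / W_b = -1.567 / -1.216 = 1.288.

W_a / W_b ≈ 1.29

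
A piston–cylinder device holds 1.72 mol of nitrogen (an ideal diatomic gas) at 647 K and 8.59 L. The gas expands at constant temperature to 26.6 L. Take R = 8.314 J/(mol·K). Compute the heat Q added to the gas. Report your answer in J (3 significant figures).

Isothermal ⇒ ΔU = 0, so Q = W = nRT ln(V₂/V₁).
Q = (1.72)(8.314)(647) ln(26.6/8.59) = 9252 × 1.13 = 10458 J.

Q ≈ 10500 J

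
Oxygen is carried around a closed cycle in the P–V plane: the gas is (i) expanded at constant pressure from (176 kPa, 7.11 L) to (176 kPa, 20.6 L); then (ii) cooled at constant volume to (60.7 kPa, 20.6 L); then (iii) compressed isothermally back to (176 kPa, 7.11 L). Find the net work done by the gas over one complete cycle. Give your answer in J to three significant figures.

Leg (i): W = PΔV = (176)(20.6 − 7.11) = 2374 J.
Leg (ii): W = 0.
Leg (iii): W = PᵢVᵢ ln(V_f/Vᵢ) = (1250) ln(7.11/20.6) = -1330 J.
W_net = 2374 − 1330 = 1044 J.

W_net ≈ 1040 J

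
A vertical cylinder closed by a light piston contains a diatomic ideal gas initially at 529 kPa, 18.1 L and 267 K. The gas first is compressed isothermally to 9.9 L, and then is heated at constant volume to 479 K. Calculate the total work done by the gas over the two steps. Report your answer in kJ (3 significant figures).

Step 1 (isothermal): W = P₁V₁ ln(V₂/V₁) = (9575) ln(9.9/18.1) = -5777 J.
Step 2 (isochoric): W = 0 (constant volume).
W_total = -5777 + 0 = -5777 J.

W_total ≈ -5.78 kJ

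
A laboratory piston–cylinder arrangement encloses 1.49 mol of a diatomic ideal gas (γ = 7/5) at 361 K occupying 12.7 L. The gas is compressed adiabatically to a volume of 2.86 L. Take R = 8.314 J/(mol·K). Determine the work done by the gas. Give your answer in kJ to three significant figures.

W ≈ -9.12 kJ

Adiabatic: TV^(γ−1) = const with γ = 7/5.
T₂ = T₁ (V₁/V₂)^(γ−1) = 361 × (12.7/2.86)^0.4 = 361 × 1.815 = 655.4 K.
W_by = nCᵥ(T₁ − T₂) = (1.49)(20.79)(361 − 655.4) = -9116 J.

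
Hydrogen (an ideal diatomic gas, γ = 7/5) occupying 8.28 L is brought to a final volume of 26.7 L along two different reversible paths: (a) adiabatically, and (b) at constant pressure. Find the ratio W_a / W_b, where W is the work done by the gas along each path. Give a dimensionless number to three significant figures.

Path (a) adiabatic: W = P₁V₁(1 − (V₁/V₂)^(γ−1))/(γ−1) → W_a/(P₁V₁) = 0.9349.
Path (b) isobaric: W = P₁(V₂ − V₁) → W_b/(P₁V₁) = 2.225.
W_a / W_b = 0.9349 / 2.225 = 0.4202.

W_a / W_b ≈ 0.420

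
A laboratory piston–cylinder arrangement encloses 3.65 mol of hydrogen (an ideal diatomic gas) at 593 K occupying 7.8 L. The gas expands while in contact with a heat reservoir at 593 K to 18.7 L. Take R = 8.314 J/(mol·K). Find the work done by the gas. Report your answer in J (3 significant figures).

Isothermal: W = nRT ln(V₂/V₁).
W = (3.65)(8.314)(593) × ln(18.7/7.8)
  = 17995 × 0.8744
W_by_gas = 15735 J.

W ≈ 15700 J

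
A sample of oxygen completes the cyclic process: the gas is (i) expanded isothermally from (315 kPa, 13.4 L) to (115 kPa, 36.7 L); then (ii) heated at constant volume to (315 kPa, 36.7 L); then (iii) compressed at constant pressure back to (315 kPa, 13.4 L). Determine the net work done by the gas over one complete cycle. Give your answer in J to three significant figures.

Leg (i): W = PᵢVᵢ ln(V_f/Vᵢ) = (4221) ln(36.7/13.4) = 4253 J.
Leg (ii): W = 0.
Leg (iii): W = PΔV = (315)(13.4 − 36.7) = -7340 J.
W_net = 4253 − 7340 = -3087 J.

W_net ≈ -3090 J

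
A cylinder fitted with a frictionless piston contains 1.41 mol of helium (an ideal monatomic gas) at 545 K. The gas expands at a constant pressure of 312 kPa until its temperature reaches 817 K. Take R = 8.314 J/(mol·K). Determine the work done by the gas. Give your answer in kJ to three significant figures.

W ≈ 3.19 kJ

Isobaric: W = P ΔV = nR ΔT.
W = (1.41)(8.314)(817 − 545) = 3189 J.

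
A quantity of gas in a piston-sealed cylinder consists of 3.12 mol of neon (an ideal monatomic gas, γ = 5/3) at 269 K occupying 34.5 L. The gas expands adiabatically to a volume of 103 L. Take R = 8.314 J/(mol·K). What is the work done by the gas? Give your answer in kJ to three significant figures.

Adiabatic: TV^(γ−1) = const with γ = 5/3.
T₂ = T₁ (V₁/V₂)^(γ−1) = 269 × (34.5/103)^0.667 = 269 × 0.4823 = 129.7 K.
W_by = nCᵥ(T₁ − T₂) = (3.12)(12.47)(269 − 129.7) = 5419 J.

W ≈ 5.42 kJ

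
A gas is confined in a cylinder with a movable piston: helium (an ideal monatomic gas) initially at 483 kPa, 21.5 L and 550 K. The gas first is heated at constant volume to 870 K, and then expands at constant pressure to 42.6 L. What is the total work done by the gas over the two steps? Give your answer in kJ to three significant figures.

Step 1 (isochoric): W = 0 (constant volume).
After step 1: P = 764 kPa (V unchanged).
Step 2 (isobaric): W = PΔV = (764 kPa)(42.6 − 21.5 L) = 16121 J.
W_total = 0 + 16121 = 16121 J.

W_total ≈ 16.1 kJ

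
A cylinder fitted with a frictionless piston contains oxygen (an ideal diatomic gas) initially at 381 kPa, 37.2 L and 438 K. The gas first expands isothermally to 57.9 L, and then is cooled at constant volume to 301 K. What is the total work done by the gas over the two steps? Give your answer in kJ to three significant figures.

Step 1 (isothermal): W = P₁V₁ ln(V₂/V₁) = (14173) ln(57.9/37.2) = 6270 J.
Step 2 (isochoric): W = 0 (constant volume).
W_total = 6270 + 0 = 6270 J.

W_total ≈ 6.27 kJ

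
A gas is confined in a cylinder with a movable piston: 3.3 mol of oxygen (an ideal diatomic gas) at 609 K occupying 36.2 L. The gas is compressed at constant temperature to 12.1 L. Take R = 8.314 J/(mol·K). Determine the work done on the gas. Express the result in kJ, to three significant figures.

W ≈ 18.3 kJ

Isothermal: W = nRT ln(V₂/V₁).
W = (3.3)(8.314)(609) × ln(12.1/36.2)
  = 16709 × -1.096
W_by_gas = -18310 J; work on gas = −W_by = 18310 J.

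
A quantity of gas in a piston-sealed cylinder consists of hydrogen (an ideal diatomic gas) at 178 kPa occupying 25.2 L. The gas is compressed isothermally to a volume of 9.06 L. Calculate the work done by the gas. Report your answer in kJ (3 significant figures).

Isothermal: W = nRT ln(V₂/V₁) = P₁V₁ ln(V₂/V₁).
P₁V₁ = (178 kPa)(25.2 L) = 4486 J.
W = 4486 × ln(9.06/25.2) = 4486 × -1.023
W_by_gas = -4589 J.

W ≈ -4.59 kJ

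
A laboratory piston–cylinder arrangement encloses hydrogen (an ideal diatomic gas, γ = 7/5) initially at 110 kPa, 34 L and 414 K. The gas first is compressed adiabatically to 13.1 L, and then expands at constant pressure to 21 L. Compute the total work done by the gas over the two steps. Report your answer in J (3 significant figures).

Step 1 (adiabatic): W = (P₁V₁ − P₂V₂)/(γ−1) = (3740 − 5477)/0.4 = -4343 J.
After step 1: P = 418.1 kPa, V = 13.1 L, T = 606.3 K.
Step 2 (isobaric): W = PΔV = (418.1 kPa)(21 − 13.1 L) = 3303 J.
W_total = -4343 + 3303 = -1040 J.

W_total ≈ -1040 J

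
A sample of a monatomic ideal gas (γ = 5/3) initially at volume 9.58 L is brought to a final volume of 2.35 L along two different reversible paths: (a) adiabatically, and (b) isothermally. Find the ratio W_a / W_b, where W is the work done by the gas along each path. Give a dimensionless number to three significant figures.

W_a / W_b ≈ 1.66

Path (a) adiabatic: W = P₁V₁(1 − (V₁/V₂)^(γ−1))/(γ−1) → W_a/(P₁V₁) = -2.328.
Path (b) isothermal: W = P₁V₁ ln(V₂/V₁) → W_b/(P₁V₁) = -1.405.
W_a / W_b = -2.328 / -1.405 = 1.657.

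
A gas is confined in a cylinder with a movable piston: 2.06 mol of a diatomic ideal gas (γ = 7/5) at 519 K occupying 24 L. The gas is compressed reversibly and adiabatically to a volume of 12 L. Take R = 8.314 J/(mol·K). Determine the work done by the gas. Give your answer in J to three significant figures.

Adiabatic: TV^(γ−1) = const with γ = 7/5.
T₂ = T₁ (V₁/V₂)^(γ−1) = 519 × (24/12)^0.4 = 519 × 1.32 = 684.8 K.
W_by = nCᵥ(T₁ − T₂) = (2.06)(20.79)(519 − 684.8) = -7100 J.

W ≈ -7100 J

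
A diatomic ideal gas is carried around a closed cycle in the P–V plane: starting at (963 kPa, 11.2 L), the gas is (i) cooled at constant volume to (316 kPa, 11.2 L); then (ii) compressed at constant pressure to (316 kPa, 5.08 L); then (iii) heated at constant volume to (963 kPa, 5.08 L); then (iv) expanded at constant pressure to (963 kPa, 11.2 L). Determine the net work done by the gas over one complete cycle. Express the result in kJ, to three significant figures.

Constant-volume legs do no work.
W(ii) = (316)(5.08 − 11.2) = -1934 J; W(iv) = (963)(11.2 − 5.08) = 5894 J.
W_net = -1934 + 5894 = 3960 J (the clockwise enclosed area).

W_net ≈ 3.96 kJ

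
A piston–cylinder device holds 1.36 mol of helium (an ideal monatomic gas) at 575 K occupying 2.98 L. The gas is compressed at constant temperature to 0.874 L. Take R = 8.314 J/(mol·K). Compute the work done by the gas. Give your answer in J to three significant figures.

W ≈ -7970 J

Isothermal: W = nRT ln(V₂/V₁).
W = (1.36)(8.314)(575) × ln(0.874/2.98)
  = 6502 × -1.227
W_by_gas = -7975 J.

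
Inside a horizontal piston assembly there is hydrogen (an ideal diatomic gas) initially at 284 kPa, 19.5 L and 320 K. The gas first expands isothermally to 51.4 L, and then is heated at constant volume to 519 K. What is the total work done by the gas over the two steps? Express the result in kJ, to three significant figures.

W_total ≈ 5.37 kJ

Step 1 (isothermal): W = P₁V₁ ln(V₂/V₁) = (5538) ln(51.4/19.5) = 5368 J.
Step 2 (isochoric): W = 0 (constant volume).
W_total = 5368 + 0 = 5368 J.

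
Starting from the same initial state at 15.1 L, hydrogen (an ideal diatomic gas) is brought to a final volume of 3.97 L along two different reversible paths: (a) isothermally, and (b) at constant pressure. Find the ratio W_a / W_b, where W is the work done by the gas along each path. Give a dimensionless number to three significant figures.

Path (a) isothermal: W = P₁V₁ ln(V₂/V₁) → W_a/(P₁V₁) = -1.336.
Path (b) isobaric: W = P₁(V₂ − V₁) → W_b/(P₁V₁) = -0.7371.
W_a / W_b = -1.336 / -0.7371 = 1.812.

W_a / W_b ≈ 1.81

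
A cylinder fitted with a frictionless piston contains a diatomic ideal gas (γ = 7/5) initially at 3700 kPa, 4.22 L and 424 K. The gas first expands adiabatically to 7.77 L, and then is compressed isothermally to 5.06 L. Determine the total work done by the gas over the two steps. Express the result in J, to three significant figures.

W_total ≈ 3210 J

Step 1 (adiabatic): W = (P₁V₁ − P₂V₂)/(γ−1) = (15614 − 12231)/0.4 = 8457 J.
After step 1: P = 1574 kPa, V = 7.77 L, T = 332.1 K.
Step 2 (isothermal): W = P₁V₁ ln(V₂/V₁) = (12231) ln(5.06/7.77) = -5246 J.
W_total = 8457 − 5246 = 3211 J.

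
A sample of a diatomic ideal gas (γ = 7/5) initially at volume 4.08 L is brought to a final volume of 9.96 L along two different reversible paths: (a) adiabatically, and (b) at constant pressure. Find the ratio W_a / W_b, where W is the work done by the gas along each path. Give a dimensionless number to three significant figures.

W_a / W_b ≈ 0.521

Path (a) adiabatic: W = P₁V₁(1 − (V₁/V₂)^(γ−1))/(γ−1) → W_a/(P₁V₁) = 0.7506.
Path (b) isobaric: W = P₁(V₂ − V₁) → W_b/(P₁V₁) = 1.441.
W_a / W_b = 0.7506 / 1.441 = 0.5208.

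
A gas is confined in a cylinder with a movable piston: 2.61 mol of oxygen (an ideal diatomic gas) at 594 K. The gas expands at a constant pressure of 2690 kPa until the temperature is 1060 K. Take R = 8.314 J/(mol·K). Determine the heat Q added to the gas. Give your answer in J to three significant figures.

Q ≈ 35400 J

Isobaric: W = nRΔT = (2.61)(8.314)(466) = 10112 J.
ΔU = nCᵥΔT with Cᵥ = 5R/2: ΔU = (2.61)(20.79)(466) = 25280 J.
Q = ΔU + W = 25280 + 10112 = 35392 J.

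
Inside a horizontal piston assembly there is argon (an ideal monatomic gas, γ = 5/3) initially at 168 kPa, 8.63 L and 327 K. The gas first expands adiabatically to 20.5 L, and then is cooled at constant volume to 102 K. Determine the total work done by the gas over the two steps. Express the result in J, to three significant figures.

W_total ≈ 953 J

Step 1 (adiabatic): W = (P₁V₁ − P₂V₂)/(γ−1) = (1450 − 814.4)/0.667 = 953.2 J.
Step 2 (isochoric): W = 0 (constant volume).
W_total = 953.2 + 0 = 953.2 J.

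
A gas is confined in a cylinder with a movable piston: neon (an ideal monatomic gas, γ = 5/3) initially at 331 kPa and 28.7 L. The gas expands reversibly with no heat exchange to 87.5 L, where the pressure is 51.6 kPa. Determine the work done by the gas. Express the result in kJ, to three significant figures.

Adiabatic: W = (P₁V₁ − P₂V₂)/(γ − 1) with γ = 5/3.
P₁V₁ = 9500 J, P₂V₂ = 4515 J.
W = (9500 − 4515) / 0.6667 = 7477 J.

W ≈ 7.48 kJ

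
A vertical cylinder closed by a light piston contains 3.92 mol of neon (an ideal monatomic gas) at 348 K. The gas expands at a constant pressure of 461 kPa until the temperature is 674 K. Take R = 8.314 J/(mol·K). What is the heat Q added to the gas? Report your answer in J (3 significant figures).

Q ≈ 26600 J

Isobaric: W = nRΔT = (3.92)(8.314)(326) = 10625 J.
ΔU = nCᵥΔT with Cᵥ = 3R/2: ΔU = (3.92)(12.47)(326) = 15937 J.
Q = ΔU + W = 15937 + 10625 = 26562 J.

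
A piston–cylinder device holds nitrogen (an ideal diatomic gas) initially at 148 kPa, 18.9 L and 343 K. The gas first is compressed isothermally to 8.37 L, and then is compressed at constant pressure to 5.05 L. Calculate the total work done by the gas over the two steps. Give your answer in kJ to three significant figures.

W_total ≈ -3.39 kJ

Step 1 (isothermal): W = P₁V₁ ln(V₂/V₁) = (2797) ln(8.37/18.9) = -2278 J.
After step 1: P = 334.2 kPa, V = 8.37 L, T = 343 K.
Step 2 (isobaric): W = PΔV = (334.2 kPa)(5.05 − 8.37 L) = -1110 J.
W_total = -2278 − 1110 = -3388 J.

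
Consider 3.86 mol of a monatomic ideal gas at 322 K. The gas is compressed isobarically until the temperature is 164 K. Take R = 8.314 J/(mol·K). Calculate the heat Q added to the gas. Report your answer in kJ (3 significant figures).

Q ≈ -12.7 kJ

Isobaric: W = nRΔT = (3.86)(8.314)(-158) = -5071 J.
ΔU = nCᵥΔT with Cᵥ = 3R/2: ΔU = (3.86)(12.47)(-158) = -7606 J.
Q = ΔU + W = -7606 − 5071 = -12676 J.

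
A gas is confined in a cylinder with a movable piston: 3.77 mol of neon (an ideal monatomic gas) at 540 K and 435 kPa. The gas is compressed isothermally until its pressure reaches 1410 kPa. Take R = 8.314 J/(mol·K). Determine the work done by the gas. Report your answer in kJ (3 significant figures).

W ≈ -19.9 kJ

Isothermal process: W = nRT ln(V₂/V₁) = nRT ln(P₁/P₂).
W = (3.77)(8.314)(540) × ln(435/1410)
  = 16926 × ln(0.3085) = 16926 × -1.176
W_by_gas = -19905 J.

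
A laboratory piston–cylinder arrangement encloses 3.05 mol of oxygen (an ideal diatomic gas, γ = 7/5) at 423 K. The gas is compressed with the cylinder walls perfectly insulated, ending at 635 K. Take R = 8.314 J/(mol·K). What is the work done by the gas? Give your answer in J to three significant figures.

W ≈ -13400 J

Adiabatic ⇒ Q = 0, so W_by = −ΔU = nCᵥ(T₁ − T₂).
Cᵥ = 5R/2 = 20.79 J/(mol·K).
W = (3.05)(20.79)(423 − 635) = -13440 J.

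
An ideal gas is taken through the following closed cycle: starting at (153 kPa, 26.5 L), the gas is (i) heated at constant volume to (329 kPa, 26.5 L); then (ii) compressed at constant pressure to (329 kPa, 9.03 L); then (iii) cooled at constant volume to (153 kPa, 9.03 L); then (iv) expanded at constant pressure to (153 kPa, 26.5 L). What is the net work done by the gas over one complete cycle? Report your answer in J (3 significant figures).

Constant-volume legs do no work.
W(ii) = (329)(9.03 − 26.5) = -5748 J; W(iv) = (153)(26.5 − 9.03) = 2673 J.
W_net = -5748 + 2673 = -3075 J (the counter-clockwise enclosed area).

W_net ≈ -3070 J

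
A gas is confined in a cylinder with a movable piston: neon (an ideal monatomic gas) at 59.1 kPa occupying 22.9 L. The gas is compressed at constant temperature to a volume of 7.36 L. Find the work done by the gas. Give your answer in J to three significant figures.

W ≈ -1540 J

Isothermal: W = nRT ln(V₂/V₁) = P₁V₁ ln(V₂/V₁).
P₁V₁ = (59.1 kPa)(22.9 L) = 1353 J.
W = 1353 × ln(7.36/22.9) = 1353 × -1.135
W_by_gas = -1536 J.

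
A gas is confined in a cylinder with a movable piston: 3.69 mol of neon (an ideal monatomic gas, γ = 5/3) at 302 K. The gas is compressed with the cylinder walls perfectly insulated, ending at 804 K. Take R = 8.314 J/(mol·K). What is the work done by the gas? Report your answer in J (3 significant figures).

Adiabatic ⇒ Q = 0, so W_by = −ΔU = nCᵥ(T₁ − T₂).
Cᵥ = 3R/2 = 12.47 J/(mol·K).
W = (3.69)(12.47)(302 − 804) = -23101 J.

W ≈ -23100 J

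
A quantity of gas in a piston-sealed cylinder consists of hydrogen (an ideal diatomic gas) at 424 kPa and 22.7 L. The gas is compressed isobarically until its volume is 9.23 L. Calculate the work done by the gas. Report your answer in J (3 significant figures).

W ≈ -5710 J

Isobaric: W = P ΔV.
W = (424 kPa)(9.23 − 22.7 L) = (424)(-13.47) = -5711 J.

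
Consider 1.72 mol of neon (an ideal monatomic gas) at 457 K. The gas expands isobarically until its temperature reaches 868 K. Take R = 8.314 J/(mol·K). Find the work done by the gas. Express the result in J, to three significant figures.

Isobaric: W = P ΔV = nR ΔT.
W = (1.72)(8.314)(868 − 457) = 5877 J.

W ≈ 5880 J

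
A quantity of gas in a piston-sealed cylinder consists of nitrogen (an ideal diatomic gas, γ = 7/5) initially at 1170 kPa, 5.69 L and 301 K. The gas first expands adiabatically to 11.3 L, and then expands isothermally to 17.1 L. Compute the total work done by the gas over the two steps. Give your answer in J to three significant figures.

W_total ≈ 6090 J

Step 1 (adiabatic): W = (P₁V₁ − P₂V₂)/(γ−1) = (6657 − 5060)/0.4 = 3994 J.
After step 1: P = 447.7 kPa, V = 11.3 L, T = 228.8 K.
Step 2 (isothermal): W = P₁V₁ ln(V₂/V₁) = (5060) ln(17.1/11.3) = 2096 J.
W_total = 3994 + 2096 = 6090 J.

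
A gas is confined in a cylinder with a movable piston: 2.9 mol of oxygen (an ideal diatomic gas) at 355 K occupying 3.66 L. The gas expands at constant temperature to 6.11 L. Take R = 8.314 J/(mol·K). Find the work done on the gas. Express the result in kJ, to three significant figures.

W ≈ -4.39 kJ

Isothermal: W = nRT ln(V₂/V₁).
W = (2.9)(8.314)(355) × ln(6.11/3.66)
  = 8559 × 0.5125
W_by_gas = 4386 J; work on gas = −W_by = -4386 J.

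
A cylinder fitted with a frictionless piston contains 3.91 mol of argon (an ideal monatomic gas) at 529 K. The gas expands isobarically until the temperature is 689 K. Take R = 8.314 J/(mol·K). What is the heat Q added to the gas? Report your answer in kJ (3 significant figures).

Q ≈ 13.0 kJ

Isobaric: W = nRΔT = (3.91)(8.314)(160) = 5201 J.
ΔU = nCᵥΔT with Cᵥ = 3R/2: ΔU = (3.91)(12.47)(160) = 7802 J.
Q = ΔU + W = 7802 + 5201 = 13003 J.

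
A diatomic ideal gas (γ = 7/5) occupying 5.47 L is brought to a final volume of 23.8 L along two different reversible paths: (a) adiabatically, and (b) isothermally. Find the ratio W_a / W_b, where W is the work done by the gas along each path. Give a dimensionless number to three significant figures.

W_a / W_b ≈ 0.756

Path (a) adiabatic: W = P₁V₁(1 − (V₁/V₂)^(γ−1))/(γ−1) → W_a/(P₁V₁) = 1.112.
Path (b) isothermal: W = P₁V₁ ln(V₂/V₁) → W_b/(P₁V₁) = 1.47.
W_a / W_b = 1.112 / 1.47 = 0.756.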